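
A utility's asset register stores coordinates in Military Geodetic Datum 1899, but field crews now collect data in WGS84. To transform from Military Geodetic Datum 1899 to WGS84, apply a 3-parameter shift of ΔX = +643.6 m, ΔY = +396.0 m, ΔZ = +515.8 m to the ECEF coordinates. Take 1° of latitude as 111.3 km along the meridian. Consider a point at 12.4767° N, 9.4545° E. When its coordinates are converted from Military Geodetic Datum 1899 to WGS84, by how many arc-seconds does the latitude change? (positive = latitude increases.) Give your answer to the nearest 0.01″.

sin φ = 0.216043, cos φ = 0.976384, sin λ = 0.164264, cos λ = 0.986416.
North component: ΔN = −sin φ cos λ·ΔX − sin φ sin λ·ΔY + cos φ·ΔZ = −(0.216043)(0.986416)(643.6) − (0.216043)(0.164264)(396.0) + (0.976384)(515.8) = 352.41 m.
1° of latitude spans 111300 m, so Δφ = 352.41 / 111300 × 3600 = 11.399″.

Δφ = 11.40″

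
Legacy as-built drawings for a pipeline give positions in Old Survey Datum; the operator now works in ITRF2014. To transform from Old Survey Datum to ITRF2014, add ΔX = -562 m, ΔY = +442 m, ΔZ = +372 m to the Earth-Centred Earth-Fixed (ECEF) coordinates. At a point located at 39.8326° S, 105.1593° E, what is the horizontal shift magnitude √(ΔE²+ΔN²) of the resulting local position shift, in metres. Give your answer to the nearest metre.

780 m

At φ = -39.8326°, λ = 105.1593°: sin φ = -0.640547, cos φ = 0.767919, sin λ = 0.965202, cos λ = -0.261504.
ΔE = −sin λ·ΔX + cos λ·ΔY = −(0.965202)·(-562) + (-0.261504)·(442) = 426.86 m.
ΔN = −sin φ cos λ·ΔX − sin φ sin λ·ΔY + cos φ·ΔZ = −(-0.640547)(-0.261504)(-562) − (-0.640547)(0.965202)(442) + (0.767919)(372) = 653.07 m.
Horizontal magnitude = √(ΔE² + ΔN²) = √(426.86² + 653.07²) = 780.20 m.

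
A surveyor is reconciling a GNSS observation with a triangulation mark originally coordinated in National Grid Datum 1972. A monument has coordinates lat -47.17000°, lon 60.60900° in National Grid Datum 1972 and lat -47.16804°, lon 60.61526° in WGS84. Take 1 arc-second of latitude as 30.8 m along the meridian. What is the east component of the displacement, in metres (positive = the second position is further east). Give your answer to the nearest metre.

ΔE = 472 m

Δφ = -47.16804° − -47.17000° = +0.00196°; Δλ = 60.61526° − 60.60900° = +0.00626°.
1° of latitude = 3600 × 30.80 = 110880 m.
ΔN = Δφ × 110880 = 217.3 m; ΔE = Δλ × 110880 × cos(-47.17000°) = +0.00626 × 110880 × 0.679825 = 471.9 m.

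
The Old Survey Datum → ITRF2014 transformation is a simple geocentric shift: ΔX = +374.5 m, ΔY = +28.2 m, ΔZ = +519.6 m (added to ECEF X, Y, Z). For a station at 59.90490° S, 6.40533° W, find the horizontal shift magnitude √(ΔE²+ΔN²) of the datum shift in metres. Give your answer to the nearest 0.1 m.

584.0 m

The local east axis at (φ, λ) is (−sin λ, cos λ, 0), so ΔE = −sin(-6.40533°)·374.5 + cos(-6.40533°)·28.2 = 69.80 m.
The local north axis is (−sin φ cos λ, −sin φ sin λ, cos φ), giving ΔN = 321.993 − 2.722 + 260.547 = 579.82 m.
Horizontal magnitude = √(ΔE² + ΔN²) = √(69.80² + 579.82²) = 584.00 m.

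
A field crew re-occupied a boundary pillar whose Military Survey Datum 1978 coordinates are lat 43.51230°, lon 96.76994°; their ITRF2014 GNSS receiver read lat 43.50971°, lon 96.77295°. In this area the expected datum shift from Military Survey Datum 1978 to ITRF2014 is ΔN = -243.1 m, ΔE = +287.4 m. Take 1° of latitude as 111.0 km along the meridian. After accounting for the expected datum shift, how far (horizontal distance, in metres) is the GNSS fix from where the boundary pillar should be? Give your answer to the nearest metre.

63 m

Observed coordinate differences: Δφ = -0.00259°, Δλ = +0.00301°.
Converting to metres (1° lat = 111000 m, cos φ = 0.725227): observed ΔN = -287.5 m, observed ΔE = 242.3 m.
Subtracting the expected shift leaves a residual of -287.5 − (-243.1) = -44.4 m north and 242.3 − (287.4) = -45.1 m east.
Residual distance = √((-44.4)² + (-45.1)²) = 63.3 m.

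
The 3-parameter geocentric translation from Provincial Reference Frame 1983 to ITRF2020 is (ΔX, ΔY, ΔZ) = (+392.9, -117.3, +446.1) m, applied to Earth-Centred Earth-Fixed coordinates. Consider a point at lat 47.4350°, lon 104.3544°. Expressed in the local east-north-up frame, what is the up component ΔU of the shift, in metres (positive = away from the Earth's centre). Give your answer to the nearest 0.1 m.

ΔU = 185.8 m

At φ = 47.4350°, λ = 104.3544°: sin φ = 0.736510, cos φ = 0.676426, sin λ = 0.968781, cos λ = -0.247919.
ΔU = cos φ cos λ·ΔX + cos φ sin λ·ΔY + sin φ·ΔZ = (0.676426)(-0.247919)(392.9) + (0.676426)(0.968781)(-117.3) + (0.736510)(446.1) = 185.80 m.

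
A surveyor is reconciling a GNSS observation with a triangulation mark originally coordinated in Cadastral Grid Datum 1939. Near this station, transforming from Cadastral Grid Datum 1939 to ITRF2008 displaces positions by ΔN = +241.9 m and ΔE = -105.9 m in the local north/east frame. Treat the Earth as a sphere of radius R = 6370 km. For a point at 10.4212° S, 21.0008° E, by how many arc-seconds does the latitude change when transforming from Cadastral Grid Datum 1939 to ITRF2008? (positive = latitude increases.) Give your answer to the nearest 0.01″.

Δφ = 7.83″

On a sphere of radius R, 1 rad of latitude = R, so Δφ = ΔN / R = 241.9 / 6370000 = 3.7975e-05 rad = 7.833″.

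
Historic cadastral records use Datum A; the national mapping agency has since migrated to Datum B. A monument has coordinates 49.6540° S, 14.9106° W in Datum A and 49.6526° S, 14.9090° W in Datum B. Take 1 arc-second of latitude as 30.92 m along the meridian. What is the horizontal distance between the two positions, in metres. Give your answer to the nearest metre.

194 m

Δφ = -49.6526° − -49.6540° = +0.0014°; Δλ = -14.9090° − -14.9106° = +0.0016°.
1° of latitude = 3600 × 30.92 = 111312 m.
ΔN = Δφ × 111312 = 155.8 m; ΔE = Δλ × 111312 × cos(-49.6540°) = +0.0016 × 111312 × 0.647402 = 115.3 m.
Distance = √(ΔE² + ΔN²) = √(115.3² + 155.8²) = 193.9 m.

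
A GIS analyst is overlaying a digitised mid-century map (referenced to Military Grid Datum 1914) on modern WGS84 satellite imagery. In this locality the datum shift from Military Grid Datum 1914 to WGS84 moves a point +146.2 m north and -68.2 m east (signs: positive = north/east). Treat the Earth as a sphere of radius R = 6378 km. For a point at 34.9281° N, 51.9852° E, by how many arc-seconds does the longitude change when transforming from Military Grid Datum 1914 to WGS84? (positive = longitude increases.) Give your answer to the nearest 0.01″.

At latitude 34.9281°, cos φ = 0.819871.
One radian of longitude at latitude φ spans R cos φ, so Δλ = ΔE / (R cos φ) = -68.2 / (6378000 × 0.819871) = -1.3042e-05 rad = -2.690″.

Δλ = -2.69″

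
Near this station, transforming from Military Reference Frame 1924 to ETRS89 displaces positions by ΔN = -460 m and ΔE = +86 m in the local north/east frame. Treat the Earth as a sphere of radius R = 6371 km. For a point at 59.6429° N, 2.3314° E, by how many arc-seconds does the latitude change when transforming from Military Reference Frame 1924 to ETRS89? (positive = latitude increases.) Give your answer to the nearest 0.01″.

Δφ = -14.89″

On a sphere of radius R, 1 rad of latitude = R, so Δφ = ΔN / R = -460.0 / 6371000 = -7.2202e-05 rad = -14.893″.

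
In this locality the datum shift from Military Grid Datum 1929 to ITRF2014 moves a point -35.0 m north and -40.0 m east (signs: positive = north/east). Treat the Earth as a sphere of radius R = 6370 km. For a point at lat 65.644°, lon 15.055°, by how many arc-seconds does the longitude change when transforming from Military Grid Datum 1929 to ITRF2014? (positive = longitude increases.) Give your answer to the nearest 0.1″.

At latitude 65.644°, cos φ = 0.412405.
One radian of longitude at latitude φ spans R cos φ, so Δλ = ΔE / (R cos φ) = -40.0 / (6370000 × 0.412405) = -1.5226e-05 rad = -3.141″.

Δλ = -3.1″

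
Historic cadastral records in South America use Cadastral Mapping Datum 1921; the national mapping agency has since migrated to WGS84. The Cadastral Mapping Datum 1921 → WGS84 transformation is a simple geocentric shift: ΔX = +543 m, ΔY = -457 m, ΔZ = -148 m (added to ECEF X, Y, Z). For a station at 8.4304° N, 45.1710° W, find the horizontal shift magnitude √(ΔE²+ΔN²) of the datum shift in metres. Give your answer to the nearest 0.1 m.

257.8 m

At φ = 8.4304°, λ = -45.1710°: sin φ = 0.146608, cos φ = 0.989195, sin λ = -0.709214, cos λ = 0.704993.
ΔE = −sin λ·ΔX + cos λ·ΔY = −(-0.709214)·(543) + (0.704993)·(-457) = 62.92 m.
ΔN = −sin φ cos λ·ΔX − sin φ sin λ·ΔY + cos φ·ΔZ = −(0.146608)(0.704993)(543) − (0.146608)(-0.709214)(-457) + (0.989195)(-148) = -250.04 m.
Horizontal magnitude = √(ΔE² + ΔN²) = √(62.92² + (-250.04)²) = 257.84 m.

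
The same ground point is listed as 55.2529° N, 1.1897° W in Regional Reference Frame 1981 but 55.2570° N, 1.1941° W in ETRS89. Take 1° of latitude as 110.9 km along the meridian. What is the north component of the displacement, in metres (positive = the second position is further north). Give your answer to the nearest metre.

ΔN = 455 m

Δφ = 55.2570° − 55.2529° = +0.0041°; Δλ = -1.1941° − -1.1897° = -0.0044°.
ΔN = Δφ × 110900 = 454.7 m; ΔE = Δλ × 110900 × cos(55.2529°) = -0.0044 × 110900 × 0.569955 = -278.1 m.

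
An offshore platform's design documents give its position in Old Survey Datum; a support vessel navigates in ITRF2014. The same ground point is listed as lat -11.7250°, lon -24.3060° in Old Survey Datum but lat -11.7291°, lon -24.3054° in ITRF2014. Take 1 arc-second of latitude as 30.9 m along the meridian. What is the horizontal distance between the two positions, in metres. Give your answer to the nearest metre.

Δφ = -11.7291° − -11.7250° = -0.0041°; Δλ = -24.3054° − -24.3060° = +0.0006°.
1° of latitude = 3600 × 30.90 = 111240 m.
ΔN = Δφ × 111240 = -456.1 m; ΔE = Δλ × 111240 × cos(-11.7250°) = +0.0006 × 111240 × 0.979134 = 65.4 m.
Distance = √(ΔE² + ΔN²) = √(65.4² + (-456.1)²) = 460.7 m.

461 m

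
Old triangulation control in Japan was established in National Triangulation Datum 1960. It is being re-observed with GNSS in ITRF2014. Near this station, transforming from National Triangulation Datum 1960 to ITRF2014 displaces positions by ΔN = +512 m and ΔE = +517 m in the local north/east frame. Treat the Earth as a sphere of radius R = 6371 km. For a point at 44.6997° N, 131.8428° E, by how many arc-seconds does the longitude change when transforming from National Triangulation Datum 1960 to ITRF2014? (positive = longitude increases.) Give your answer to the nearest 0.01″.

At latitude 44.6997°, cos φ = 0.710803.
One radian of longitude at latitude φ spans R cos φ, so Δλ = ΔE / (R cos φ) = 517.0 / (6371000 × 0.710803) = 1.1417e-04 rad = 23.548″.

Δλ = 23.55″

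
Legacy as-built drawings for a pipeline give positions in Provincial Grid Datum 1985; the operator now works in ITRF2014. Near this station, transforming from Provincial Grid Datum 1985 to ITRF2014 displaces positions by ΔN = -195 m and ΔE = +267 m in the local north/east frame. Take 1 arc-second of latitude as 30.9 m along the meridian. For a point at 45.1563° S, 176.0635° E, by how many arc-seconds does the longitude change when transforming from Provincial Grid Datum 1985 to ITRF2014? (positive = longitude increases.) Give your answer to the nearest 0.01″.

At latitude -45.1563°, cos φ = 0.705175.
1″ of longitude at this latitude = 30.90 × cos φ = 21.7899 m, so Δλ = 267.0 / 21.7899 = 12.253″.

Δλ = 12.25″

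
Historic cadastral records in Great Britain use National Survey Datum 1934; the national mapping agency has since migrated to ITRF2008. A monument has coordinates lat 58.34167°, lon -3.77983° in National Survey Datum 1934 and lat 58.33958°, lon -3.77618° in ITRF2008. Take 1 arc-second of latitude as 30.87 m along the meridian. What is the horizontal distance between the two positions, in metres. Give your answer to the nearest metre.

Δφ = 58.33958° − 58.34167° = -0.00209°; Δλ = -3.77618° − -3.77983° = +0.00365°.
1° of latitude = 3600 × 30.87 = 111132 m.
ΔN = Δφ × 111132 = -232.3 m; ΔE = Δλ × 111132 × cos(58.34167°) = +0.00365 × 111132 × 0.524853 = 212.9 m.
Distance = √(ΔE² + ΔN²) = √(212.9² + (-232.3)²) = 315.1 m.

315 m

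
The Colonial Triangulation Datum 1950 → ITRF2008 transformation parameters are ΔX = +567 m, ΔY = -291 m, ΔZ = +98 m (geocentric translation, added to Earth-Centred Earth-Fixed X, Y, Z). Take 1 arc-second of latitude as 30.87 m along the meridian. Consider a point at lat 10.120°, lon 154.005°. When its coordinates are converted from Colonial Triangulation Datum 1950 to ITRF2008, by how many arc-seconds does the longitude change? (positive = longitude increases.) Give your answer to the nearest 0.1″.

Δλ = 0.4″

sin φ = 0.175710, cos φ = 0.984442, sin λ = 0.438293, cos λ = -0.898832.
East component: ΔE = −sin λ·ΔX + cos λ·ΔY = −(0.438293)(567) + (-0.898832)(-291) = 13.05 m.
1° of latitude spans 3600 × 30.87 = 111132 m; at latitude φ, 1° of longitude spans that × cos φ = 109403.0 m, so Δλ = 13.05 / 109403.0 × 3600 = 0.429″.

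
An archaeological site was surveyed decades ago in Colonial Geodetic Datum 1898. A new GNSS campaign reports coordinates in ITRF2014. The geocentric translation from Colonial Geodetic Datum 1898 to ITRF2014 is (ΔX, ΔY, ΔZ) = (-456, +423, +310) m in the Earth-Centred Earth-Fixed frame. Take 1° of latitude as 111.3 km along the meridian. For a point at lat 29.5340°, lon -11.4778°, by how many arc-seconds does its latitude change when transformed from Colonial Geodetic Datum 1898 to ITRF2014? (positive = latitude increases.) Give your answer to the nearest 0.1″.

Δφ = 17.2″

sin φ = 0.492940, cos φ = 0.870063, sin λ = -0.198988, cos λ = 0.980002.
North component: ΔN = −sin φ cos λ·ΔX − sin φ sin λ·ΔY + cos φ·ΔZ = −(0.492940)(0.980002)(-456) − (0.492940)(-0.198988)(423) + (0.870063)(310) = 531.50 m.
1° of latitude spans 111300 m, so Δφ = 531.50 / 111300 × 3600 = 17.191″.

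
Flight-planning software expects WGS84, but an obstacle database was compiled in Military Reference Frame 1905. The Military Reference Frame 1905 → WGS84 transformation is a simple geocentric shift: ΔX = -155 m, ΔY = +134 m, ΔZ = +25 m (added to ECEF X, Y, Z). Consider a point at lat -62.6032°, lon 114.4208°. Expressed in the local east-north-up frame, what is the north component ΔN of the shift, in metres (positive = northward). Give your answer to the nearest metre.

ΔN = 177 m

The local north axis is (−sin φ cos λ, −sin φ sin λ, cos φ), giving ΔN = 56.895 + 108.327 + 11.504 = 176.73 m.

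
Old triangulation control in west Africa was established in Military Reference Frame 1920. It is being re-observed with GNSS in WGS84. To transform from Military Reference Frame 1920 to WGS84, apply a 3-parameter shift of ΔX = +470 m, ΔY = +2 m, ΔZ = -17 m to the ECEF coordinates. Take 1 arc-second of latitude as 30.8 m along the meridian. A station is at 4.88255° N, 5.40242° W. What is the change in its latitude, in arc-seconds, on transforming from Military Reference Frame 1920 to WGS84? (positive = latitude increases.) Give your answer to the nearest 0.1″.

Δφ = -1.8″

sin φ = 0.085113, cos φ = 0.996371, sin λ = -0.094150, cos λ = 0.995558.
North component: ΔN = −sin φ cos λ·ΔX − sin φ sin λ·ΔY + cos φ·ΔZ = −(0.085113)(0.995558)(470) − (0.085113)(-0.094150)(2) + (0.996371)(-17) = -56.75 m.
1° of latitude spans 3600 × 30.80 = 110880 m, so Δφ = -56.75 / 110880 × 3600 = -1.842″.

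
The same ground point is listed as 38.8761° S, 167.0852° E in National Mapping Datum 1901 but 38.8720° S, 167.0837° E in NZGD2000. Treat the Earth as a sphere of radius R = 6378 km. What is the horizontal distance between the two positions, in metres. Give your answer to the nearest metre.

475 m

Δφ = -38.8720° − -38.8761° = +0.0041°; Δλ = 167.0837° − 167.0852° = -0.0015°.
1° along a meridian = πR/180 = 111317 m.
ΔN = Δφ × 111317 = 456.4 m; ΔE = Δλ × 111317 × cos(-38.8761°) = -0.0015 × 111317 × 0.778505 = -130.0 m.
Distance = √(ΔE² + ΔN²) = √((-130.0)² + 456.4²) = 474.6 m.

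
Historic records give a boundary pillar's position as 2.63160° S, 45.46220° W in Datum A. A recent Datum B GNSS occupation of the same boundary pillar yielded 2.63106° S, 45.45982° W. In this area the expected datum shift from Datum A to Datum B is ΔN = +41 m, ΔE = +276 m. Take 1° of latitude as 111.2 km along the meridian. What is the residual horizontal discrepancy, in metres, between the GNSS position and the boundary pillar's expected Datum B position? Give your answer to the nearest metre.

Observed coordinate differences: Δφ = +0.00054°, Δλ = +0.00238°.
Converting to metres (1° lat = 111200 m, cos φ = 0.998945): observed ΔN = 60.0 m, observed ΔE = 264.4 m.
Subtracting the expected shift leaves a residual of 60.0 − (41) = 19.0 m north and 264.4 − (276) = -11.6 m east.
Residual distance = √(19.0² + (-11.6)²) = 22.3 m.

22 m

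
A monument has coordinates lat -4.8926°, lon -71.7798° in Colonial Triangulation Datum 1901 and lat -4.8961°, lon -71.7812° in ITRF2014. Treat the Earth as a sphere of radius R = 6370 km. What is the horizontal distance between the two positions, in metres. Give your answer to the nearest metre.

419 m

Δφ = -4.8961° − -4.8926° = -0.0035°; Δλ = -71.7812° − -71.7798° = -0.0014°.
1° along a meridian = πR/180 = 111177 m.
ΔN = Δφ × 111177 = -389.1 m; ΔE = Δλ × 111177 × cos(-4.8926°) = -0.0014 × 111177 × 0.996356 = -155.1 m.
Distance = √(ΔE² + ΔN²) = √((-155.1)² + (-389.1)²) = 418.9 m.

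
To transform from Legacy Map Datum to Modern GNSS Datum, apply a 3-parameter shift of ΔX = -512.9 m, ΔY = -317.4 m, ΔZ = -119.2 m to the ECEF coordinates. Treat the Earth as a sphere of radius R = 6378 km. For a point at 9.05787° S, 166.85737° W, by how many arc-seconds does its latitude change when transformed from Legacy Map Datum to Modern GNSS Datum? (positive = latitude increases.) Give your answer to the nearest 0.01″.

sin φ = -0.157432, cos φ = 0.987530, sin λ = -0.227376, cos λ = -0.973807.
North component: ΔN = −sin φ cos λ·ΔX − sin φ sin λ·ΔY + cos φ·ΔZ = −(-0.157432)(-0.973807)(-512.9) − (-0.157432)(-0.227376)(-317.4) + (0.987530)(-119.2) = -27.72 m.
1° of latitude spans πR/180 = 111317 m, so Δφ = -27.72 / 111317 × 3600 = -0.896″.

Δφ = -0.90″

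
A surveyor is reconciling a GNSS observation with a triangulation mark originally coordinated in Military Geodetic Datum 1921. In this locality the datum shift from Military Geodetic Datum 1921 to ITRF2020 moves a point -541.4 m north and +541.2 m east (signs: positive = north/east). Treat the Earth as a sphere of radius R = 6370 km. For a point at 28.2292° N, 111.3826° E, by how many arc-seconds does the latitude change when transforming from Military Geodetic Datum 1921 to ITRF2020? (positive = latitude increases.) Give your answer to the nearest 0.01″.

Δφ = -17.53″

On a sphere of radius R, 1 rad of latitude = R, so Δφ = ΔN / R = -541.4 / 6370000 = -8.4992e-05 rad = -17.531″.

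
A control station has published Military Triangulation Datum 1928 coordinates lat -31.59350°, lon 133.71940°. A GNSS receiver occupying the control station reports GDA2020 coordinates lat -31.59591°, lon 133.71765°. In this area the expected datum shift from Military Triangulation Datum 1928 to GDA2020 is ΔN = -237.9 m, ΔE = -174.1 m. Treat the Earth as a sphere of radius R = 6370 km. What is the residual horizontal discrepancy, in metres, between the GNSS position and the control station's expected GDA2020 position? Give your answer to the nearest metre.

Observed coordinate differences: Δφ = -0.00241°, Δλ = -0.00175°.
Converting to metres (1° lat = 111177 m, cos φ = 0.851786): observed ΔN = -267.9 m, observed ΔE = -165.7 m.
Subtracting the expected shift leaves a residual of -267.9 − (-237.9) = -30.0 m north and -165.7 − (-174.1) = 8.4 m east.
Residual distance = √((-30.0)² + 8.4²) = 31.2 m.

31 m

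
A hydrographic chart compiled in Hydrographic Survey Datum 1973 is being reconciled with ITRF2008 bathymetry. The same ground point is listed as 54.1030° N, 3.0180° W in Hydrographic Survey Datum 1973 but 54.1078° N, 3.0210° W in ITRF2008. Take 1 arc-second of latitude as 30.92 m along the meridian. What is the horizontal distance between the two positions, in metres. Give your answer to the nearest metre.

569 m

Δφ = 54.1078° − 54.1030° = +0.0048°; Δλ = -3.0210° − -3.0180° = -0.0030°.
1° of latitude = 3600 × 30.92 = 111312 m.
ΔN = Δφ × 111312 = 534.3 m; ΔE = Δλ × 111312 × cos(54.1030°) = -0.0030 × 111312 × 0.586330 = -195.8 m.
Distance = √(ΔE² + ΔN²) = √((-195.8)² + 534.3²) = 569.0 m.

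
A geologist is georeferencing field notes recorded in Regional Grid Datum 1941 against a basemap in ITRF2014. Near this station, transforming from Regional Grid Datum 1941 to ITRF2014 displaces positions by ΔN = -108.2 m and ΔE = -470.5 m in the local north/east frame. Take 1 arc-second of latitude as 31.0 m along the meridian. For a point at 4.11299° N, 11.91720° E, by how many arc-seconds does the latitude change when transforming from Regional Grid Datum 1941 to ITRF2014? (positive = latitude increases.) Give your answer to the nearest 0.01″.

Δφ = -3.49″

1″ of latitude = 31.00 m, so Δφ = -108.2 / 31.00 = -3.490″.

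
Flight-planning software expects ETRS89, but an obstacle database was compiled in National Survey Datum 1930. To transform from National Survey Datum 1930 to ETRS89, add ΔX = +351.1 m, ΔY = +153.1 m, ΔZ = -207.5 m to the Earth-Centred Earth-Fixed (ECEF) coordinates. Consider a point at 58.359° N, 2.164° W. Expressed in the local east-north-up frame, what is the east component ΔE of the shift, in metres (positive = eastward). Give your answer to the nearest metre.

ΔE = 166 m

The local east axis at (φ, λ) is (−sin λ, cos λ, 0), so ΔE = −sin(-2.164°)·351.1 + cos(-2.164°)·153.1 = 166.25 m.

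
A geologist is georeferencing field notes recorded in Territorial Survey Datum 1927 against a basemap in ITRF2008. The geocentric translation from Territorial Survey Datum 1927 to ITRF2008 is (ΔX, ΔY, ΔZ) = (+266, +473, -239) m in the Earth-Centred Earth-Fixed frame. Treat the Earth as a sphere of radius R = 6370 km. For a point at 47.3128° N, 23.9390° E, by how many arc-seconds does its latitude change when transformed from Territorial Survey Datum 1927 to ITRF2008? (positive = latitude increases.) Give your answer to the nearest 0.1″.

sin φ = 0.735066, cos φ = 0.677995, sin λ = 0.405764, cos λ = 0.913978.
North component: ΔN = −sin φ cos λ·ΔX − sin φ sin λ·ΔY + cos φ·ΔZ = −(0.735066)(0.913978)(266) − (0.735066)(0.405764)(473) + (0.677995)(-239) = -481.83 m.
1° of latitude spans πR/180 = 111177 m, so Δφ = -481.83 / 111177 × 3600 = -15.602″.

Δφ = -15.6″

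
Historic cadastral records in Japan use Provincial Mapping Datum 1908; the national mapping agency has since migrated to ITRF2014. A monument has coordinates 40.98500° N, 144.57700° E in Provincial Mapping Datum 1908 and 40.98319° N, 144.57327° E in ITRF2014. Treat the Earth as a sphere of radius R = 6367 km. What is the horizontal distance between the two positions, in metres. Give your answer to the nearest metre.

Δφ = 40.98319° − 40.98500° = -0.00181°; Δλ = 144.57327° − 144.57700° = -0.00373°.
1° along a meridian = πR/180 = 111125 m.
ΔN = Δφ × 111125 = -201.1 m; ΔE = Δλ × 111125 × cos(40.98500°) = -0.00373 × 111125 × 0.754881 = -312.9 m.
Distance = √(ΔE² + ΔN²) = √((-312.9)² + (-201.1)²) = 372.0 m.

372 m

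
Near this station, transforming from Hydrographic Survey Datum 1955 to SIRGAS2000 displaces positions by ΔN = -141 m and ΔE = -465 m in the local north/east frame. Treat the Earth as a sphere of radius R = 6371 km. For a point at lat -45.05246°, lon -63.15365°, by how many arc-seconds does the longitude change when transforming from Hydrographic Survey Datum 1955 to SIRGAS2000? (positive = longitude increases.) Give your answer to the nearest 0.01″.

At latitude -45.05246°, cos φ = 0.706459.
One radian of longitude at latitude φ spans R cos φ, so Δλ = ΔE / (R cos φ) = -465.0 / (6371000 × 0.706459) = -1.0331e-04 rad = -21.310″.

Δλ = -21.31″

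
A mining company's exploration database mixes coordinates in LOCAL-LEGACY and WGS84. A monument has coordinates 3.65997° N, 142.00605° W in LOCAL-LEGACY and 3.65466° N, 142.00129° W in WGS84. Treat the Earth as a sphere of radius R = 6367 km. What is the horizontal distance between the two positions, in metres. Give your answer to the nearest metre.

Δφ = 3.65466° − 3.65997° = -0.00531°; Δλ = -142.00129° − -142.00605° = +0.00476°.
1° along a meridian = πR/180 = 111125 m.
ΔN = Δφ × 111125 = -590.1 m; ΔE = Δλ × 111125 × cos(3.65997°) = +0.00476 × 111125 × 0.997960 = 527.9 m.
Distance = √(ΔE² + ΔN²) = √(527.9² + (-590.1)²) = 791.7 m.

792 m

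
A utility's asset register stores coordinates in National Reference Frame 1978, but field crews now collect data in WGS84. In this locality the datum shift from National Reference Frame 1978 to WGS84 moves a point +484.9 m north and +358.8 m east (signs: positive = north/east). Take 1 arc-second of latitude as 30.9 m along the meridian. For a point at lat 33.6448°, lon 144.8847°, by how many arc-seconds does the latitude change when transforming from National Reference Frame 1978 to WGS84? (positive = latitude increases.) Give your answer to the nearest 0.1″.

Δφ = 15.7″

1″ of latitude = 30.90 m, so Δφ = 484.9 / 30.90 = 15.693″.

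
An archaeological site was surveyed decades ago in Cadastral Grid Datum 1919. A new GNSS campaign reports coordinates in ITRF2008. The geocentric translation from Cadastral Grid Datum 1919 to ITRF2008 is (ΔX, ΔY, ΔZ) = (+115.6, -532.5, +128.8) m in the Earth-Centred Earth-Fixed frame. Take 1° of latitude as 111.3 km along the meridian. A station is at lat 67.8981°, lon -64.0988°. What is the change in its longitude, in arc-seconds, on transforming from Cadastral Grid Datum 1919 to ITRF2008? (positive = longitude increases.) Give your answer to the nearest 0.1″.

Δλ = -11.1″

sin φ = 0.926516, cos φ = 0.376255, sin λ = -0.899549, cos λ = 0.436821.
East component: ΔE = −sin λ·ΔX + cos λ·ΔY = −(-0.899549)(115.6) + (0.436821)(-532.5) = -128.62 m.
1° of latitude spans 111300 m; at latitude φ, 1° of longitude spans that × cos φ = 41877.2 m, so Δλ = -128.62 / 41877.2 × 3600 = -11.057″.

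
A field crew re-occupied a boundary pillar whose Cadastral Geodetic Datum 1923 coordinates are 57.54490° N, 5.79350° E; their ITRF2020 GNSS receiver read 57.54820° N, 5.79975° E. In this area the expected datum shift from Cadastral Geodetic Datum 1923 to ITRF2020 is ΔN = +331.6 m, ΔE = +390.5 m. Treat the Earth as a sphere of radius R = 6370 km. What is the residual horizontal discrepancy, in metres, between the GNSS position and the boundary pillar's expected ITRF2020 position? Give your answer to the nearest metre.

39 m

Observed coordinate differences: Δφ = +0.00330°, Δλ = +0.00625°.
Converting to metres (1° lat = 111177 m, cos φ = 0.536639): observed ΔN = 366.9 m, observed ΔE = 372.9 m.
Subtracting the expected shift leaves a residual of 366.9 − (331.6) = 35.3 m north and 372.9 − (390.5) = -17.6 m east.
Residual distance = √(35.3² + (-17.6)²) = 39.4 m.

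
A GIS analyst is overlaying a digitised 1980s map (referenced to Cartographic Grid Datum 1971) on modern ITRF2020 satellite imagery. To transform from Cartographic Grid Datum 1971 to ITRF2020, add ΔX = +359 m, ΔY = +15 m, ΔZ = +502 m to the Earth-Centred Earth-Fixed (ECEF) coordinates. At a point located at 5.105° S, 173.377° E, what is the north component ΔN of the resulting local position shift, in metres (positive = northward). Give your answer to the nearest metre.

ΔN = 468 m

The local north axis is (−sin φ cos λ, −sin φ sin λ, cos φ), giving ΔN = -31.731 + 0.154 + 500.009 = 468.43 m.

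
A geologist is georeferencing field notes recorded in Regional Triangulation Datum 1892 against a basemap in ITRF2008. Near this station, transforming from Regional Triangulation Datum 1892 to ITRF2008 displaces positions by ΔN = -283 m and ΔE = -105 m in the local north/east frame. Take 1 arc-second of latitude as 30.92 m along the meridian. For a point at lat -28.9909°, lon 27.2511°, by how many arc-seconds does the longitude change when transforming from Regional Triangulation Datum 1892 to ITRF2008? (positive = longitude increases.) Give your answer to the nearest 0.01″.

Δλ = -3.88″

At latitude -28.9909°, cos φ = 0.874697.
1″ of longitude at this latitude = 30.92 × cos φ = 27.0456 m, so Δλ = -105.0 / 27.0456 = -3.882″.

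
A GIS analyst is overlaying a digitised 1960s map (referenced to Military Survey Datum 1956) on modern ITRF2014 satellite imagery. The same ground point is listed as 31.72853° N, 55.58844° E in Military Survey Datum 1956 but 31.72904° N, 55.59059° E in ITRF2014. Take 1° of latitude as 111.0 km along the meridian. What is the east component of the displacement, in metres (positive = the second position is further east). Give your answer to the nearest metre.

ΔE = 203 m

Δφ = 31.72904° − 31.72853° = +0.00051°; Δλ = 55.59059° − 55.58844° = +0.00215°.
ΔN = Δφ × 111000 = 56.6 m; ΔE = Δλ × 111000 × cos(31.72853°) = +0.00215 × 111000 × 0.850549 = 203.0 m.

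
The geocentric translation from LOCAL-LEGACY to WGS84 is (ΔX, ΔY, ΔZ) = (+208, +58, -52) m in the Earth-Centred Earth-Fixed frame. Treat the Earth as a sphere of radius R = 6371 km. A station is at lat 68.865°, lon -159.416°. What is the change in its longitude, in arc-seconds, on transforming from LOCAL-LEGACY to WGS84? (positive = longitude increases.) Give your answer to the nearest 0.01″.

sin φ = 0.932733, cos φ = 0.360567, sin λ = -0.351580, cos λ = -0.936158.
East component: ΔE = −sin λ·ΔX + cos λ·ΔY = −(-0.351580)(208) + (-0.936158)(58) = 18.83 m.
1° of latitude spans πR/180 = 111195 m; at latitude φ, 1° of longitude spans that × cos φ = 40093.2 m, so Δλ = 18.83 / 40093.2 × 3600 = 1.691″.

Δλ = 1.69″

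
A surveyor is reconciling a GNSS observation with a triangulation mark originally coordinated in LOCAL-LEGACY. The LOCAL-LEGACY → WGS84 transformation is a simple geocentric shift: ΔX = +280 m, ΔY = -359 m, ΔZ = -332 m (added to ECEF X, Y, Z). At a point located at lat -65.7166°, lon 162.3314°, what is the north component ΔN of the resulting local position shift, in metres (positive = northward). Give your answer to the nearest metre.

At φ = -65.7166°, λ = 162.3314°: sin φ = -0.911522, cos φ = 0.411250, sin λ = 0.303511, cos λ = -0.952828.
ΔN = −sin φ cos λ·ΔX − sin φ sin λ·ΔY + cos φ·ΔZ = −(-0.911522)(-0.952828)(280) − (-0.911522)(0.303511)(-359) + (0.411250)(-332) = -479.04 m.

ΔN = -479 m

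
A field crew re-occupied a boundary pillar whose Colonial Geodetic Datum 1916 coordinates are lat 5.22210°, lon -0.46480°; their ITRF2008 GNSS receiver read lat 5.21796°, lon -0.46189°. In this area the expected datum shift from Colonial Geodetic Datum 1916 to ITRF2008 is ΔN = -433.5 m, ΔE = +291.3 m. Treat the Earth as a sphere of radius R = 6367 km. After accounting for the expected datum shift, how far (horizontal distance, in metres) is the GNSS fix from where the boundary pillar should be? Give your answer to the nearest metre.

Observed coordinate differences: Δφ = -0.00414°, Δλ = +0.00291°.
Converting to metres (1° lat = 111125 m, cos φ = 0.995849): observed ΔN = -460.1 m, observed ΔE = 322.0 m.
Subtracting the expected shift leaves a residual of -460.1 − (-433.5) = -26.6 m north and 322.0 − (291.3) = 30.7 m east.
Residual distance = √((-26.6)² + 30.7²) = 40.6 m.

41 m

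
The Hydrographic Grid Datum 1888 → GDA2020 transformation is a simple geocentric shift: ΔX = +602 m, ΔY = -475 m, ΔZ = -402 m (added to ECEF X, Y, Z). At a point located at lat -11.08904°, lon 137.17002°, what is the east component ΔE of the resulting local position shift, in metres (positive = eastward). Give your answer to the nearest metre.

ΔE = -61 m

At φ = -11.08904°, λ = 137.17002°: sin φ = -0.192334, cos φ = 0.981329, sin λ = 0.679825, cos λ = -0.733374.
ΔE = −sin λ·ΔX + cos λ·ΔY = −(0.679825)·(602) + (-0.733374)·(-475) = -60.90 m.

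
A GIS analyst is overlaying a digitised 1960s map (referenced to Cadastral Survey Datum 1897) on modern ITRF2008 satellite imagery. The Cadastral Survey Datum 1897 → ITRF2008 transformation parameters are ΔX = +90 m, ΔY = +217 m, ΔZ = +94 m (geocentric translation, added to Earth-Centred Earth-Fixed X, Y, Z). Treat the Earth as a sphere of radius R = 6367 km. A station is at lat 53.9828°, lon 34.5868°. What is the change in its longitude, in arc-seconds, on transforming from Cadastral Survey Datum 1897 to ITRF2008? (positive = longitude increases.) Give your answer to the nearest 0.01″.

Δλ = 7.03″

sin φ = 0.808841, cos φ = 0.588028, sin λ = 0.567654, cos λ = 0.823267.
East component: ΔE = −sin λ·ΔX + cos λ·ΔY = −(0.567654)(90) + (0.823267)(217) = 127.56 m.
1° of latitude spans πR/180 = 111125 m; at latitude φ, 1° of longitude spans that × cos φ = 65344.7 m, so Δλ = 127.56 / 65344.7 × 3600 = 7.028″.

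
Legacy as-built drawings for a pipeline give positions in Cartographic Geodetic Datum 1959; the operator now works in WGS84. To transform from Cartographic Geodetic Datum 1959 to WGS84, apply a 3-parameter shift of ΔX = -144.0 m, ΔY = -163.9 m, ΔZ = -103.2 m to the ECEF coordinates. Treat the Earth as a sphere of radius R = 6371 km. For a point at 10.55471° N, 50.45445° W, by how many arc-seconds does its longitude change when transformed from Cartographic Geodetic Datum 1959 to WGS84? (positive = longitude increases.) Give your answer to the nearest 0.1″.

sin φ = 0.183174, cos φ = 0.983080, sin λ = -0.771119, cos λ = 0.636691.
East component: ΔE = −sin λ·ΔX + cos λ·ΔY = −(-0.771119)(-144.0) + (0.636691)(-163.9) = -215.39 m.
1° of latitude spans πR/180 = 111195 m; at latitude φ, 1° of longitude spans that × cos φ = 109313.6 m, so Δλ = -215.39 / 109313.6 × 3600 = -7.094″.

Δλ = -7.1″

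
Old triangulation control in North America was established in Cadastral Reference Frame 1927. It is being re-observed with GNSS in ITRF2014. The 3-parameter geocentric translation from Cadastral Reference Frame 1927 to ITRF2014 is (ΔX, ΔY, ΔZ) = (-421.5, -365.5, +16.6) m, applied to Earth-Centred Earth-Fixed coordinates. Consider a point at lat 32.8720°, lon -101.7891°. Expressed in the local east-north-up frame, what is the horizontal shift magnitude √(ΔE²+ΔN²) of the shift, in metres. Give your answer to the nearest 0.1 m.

407.1 m

At φ = 32.8720°, λ = -101.7891°: sin φ = 0.542764, cos φ = 0.839885, sin λ = -0.978906, cos λ = -0.204310.
ΔE = −sin λ·ΔX + cos λ·ΔY = −(-0.978906)·(-421.5) + (-0.204310)·(-365.5) = -337.93 m.
ΔN = −sin φ cos λ·ΔX − sin φ sin λ·ΔY + cos φ·ΔZ = −(0.542764)(-0.204310)(-421.5) − (0.542764)(-0.978906)(-365.5) + (0.839885)(16.6) = -226.99 m.
Horizontal magnitude = √(ΔE² + ΔN²) = √((-337.93)² + (-226.99)²) = 407.09 m.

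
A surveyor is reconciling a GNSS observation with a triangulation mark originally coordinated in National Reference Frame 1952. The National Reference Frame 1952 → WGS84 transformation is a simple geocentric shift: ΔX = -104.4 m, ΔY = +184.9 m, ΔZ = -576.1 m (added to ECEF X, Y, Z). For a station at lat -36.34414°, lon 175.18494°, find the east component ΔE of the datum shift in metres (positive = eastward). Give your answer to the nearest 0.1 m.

The local east axis at (φ, λ) is (−sin λ, cos λ, 0), so ΔE = −sin(175.18494°)·(-104.4) + cos(175.18494°)·184.9 = -175.48 m.

ΔE = -175.5 m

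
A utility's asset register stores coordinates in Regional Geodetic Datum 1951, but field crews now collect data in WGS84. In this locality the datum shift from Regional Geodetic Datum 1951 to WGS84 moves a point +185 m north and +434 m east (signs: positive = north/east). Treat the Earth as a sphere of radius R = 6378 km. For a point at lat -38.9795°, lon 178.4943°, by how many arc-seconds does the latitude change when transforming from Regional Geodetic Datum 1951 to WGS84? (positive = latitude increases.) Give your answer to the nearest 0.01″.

On a sphere of radius R, 1 rad of latitude = R, so Δφ = ΔN / R = 185.0 / 6378000 = 2.9006e-05 rad = 5.983″.

Δφ = 5.98″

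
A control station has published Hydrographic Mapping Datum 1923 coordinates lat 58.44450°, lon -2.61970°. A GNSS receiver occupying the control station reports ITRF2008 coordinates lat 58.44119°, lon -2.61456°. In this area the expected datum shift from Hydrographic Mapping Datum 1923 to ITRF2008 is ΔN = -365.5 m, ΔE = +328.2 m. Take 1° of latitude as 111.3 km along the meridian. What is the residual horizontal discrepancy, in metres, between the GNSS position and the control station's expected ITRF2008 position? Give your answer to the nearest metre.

Observed coordinate differences: Δφ = -0.00331°, Δλ = +0.00514°.
Converting to metres (1° lat = 111300 m, cos φ = 0.523324): observed ΔN = -368.4 m, observed ΔE = 299.4 m.
Subtracting the expected shift leaves a residual of -368.4 − (-365.5) = -2.9 m north and 299.4 − (328.2) = -28.8 m east.
Residual distance = √((-2.9)² + (-28.8)²) = 29.0 m.

29 m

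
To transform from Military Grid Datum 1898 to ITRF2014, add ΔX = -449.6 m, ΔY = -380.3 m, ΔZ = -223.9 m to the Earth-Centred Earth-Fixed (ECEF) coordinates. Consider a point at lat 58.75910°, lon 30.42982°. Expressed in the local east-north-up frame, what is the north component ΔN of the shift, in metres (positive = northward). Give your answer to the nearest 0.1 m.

ΔN = 380.0 m

At φ = 58.75910°, λ = 30.42982°: sin φ = 0.854994, cos φ = 0.518637, sin λ = 0.506483, cos λ = 0.862250.
ΔN = −sin φ cos λ·ΔX − sin φ sin λ·ΔY + cos φ·ΔZ = −(0.854994)(0.862250)(-449.6) − (0.854994)(0.506483)(-380.3) + (0.518637)(-223.9) = 380.02 m.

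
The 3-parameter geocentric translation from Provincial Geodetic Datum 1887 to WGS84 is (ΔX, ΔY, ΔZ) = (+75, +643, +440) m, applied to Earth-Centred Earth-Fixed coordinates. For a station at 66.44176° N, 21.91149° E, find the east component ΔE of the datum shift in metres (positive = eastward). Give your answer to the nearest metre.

At φ = 66.44176°, λ = 21.91149°: sin φ = 0.916654, cos φ = 0.399681, sin λ = 0.373174, cos λ = 0.927761.
ΔE = −sin λ·ΔX + cos λ·ΔY = −(0.373174)·(75) + (0.927761)·(643) = 568.56 m.

ΔE = 569 m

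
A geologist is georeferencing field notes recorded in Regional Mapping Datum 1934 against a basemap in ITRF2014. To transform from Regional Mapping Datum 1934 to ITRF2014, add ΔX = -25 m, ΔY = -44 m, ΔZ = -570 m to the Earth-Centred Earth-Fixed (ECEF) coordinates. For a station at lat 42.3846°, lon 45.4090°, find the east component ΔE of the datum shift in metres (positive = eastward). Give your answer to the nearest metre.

ΔE = -13 m

The local east axis at (φ, λ) is (−sin λ, cos λ, 0), so ΔE = −sin(45.4090°)·(-25) + cos(45.4090°)·(-44) = -13.09 m.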